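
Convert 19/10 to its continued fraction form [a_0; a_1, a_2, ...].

Run the Euclidean algorithm on 19 and 10; the successive quotients are the partial quotients a_0, a_1, ... (each step inverts the fractional part left over by the previous one):
  19 = 1*10 + 9, so a_0 = 1.
  10 = 1*9 + 1, so a_1 = 1.
  9 = 9*1 + 0, so a_2 = 9.
The remainder reaches 0 after 3 divisions, so the expansion has 3 partial quotients, read off in order.

[1; 1, 9]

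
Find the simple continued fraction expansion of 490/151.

[3; 4, 12, 3]

Run the Euclidean algorithm on 490 and 151; the successive quotients are the partial quotients a_0, a_1, ... (each step inverts the fractional part left over by the previous one):
  490 = 3*151 + 37, so a_0 = 3.
  151 = 4*37 + 3, so a_1 = 4.
  37 = 12*3 + 1, so a_2 = 12.
  3 = 3*1 + 0, so a_3 = 3.
The remainder reaches 0 after 4 divisions, so the expansion has 4 partial quotients, read off in order.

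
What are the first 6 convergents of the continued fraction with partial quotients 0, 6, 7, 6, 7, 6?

Using the convergent recurrence p_i = a_i*p_{i-1} + p_{i-2}, q_i = a_i*q_{i-1} + q_{i-2} with p_{-2}=0, p_{-1}=1, q_{-2}=1, q_{-1}=0:
  i=0: a_0=0, p_0 = 0*1 + 0 = 0, q_0 = 0*0 + 1 = 1.
  i=1: a_1=6, p_1 = 6*0 + 1 = 1, q_1 = 6*1 + 0 = 6.
  i=2: a_2=7, p_2 = 7*1 + 0 = 7, q_2 = 7*6 + 1 = 43.
  i=3: a_3=6, p_3 = 6*7 + 1 = 43, q_3 = 6*43 + 6 = 264.
  i=4: a_4=7, p_4 = 7*43 + 7 = 308, q_4 = 7*264 + 43 = 1891.
  i=5: a_5=6, p_5 = 6*308 + 43 = 1891, q_5 = 6*1891 + 264 = 11610.

0/1, 1/6, 7/43, 43/264, 308/1891, 1891/11610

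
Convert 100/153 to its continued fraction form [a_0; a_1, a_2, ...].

[0; 1, 1, 1, 7, 1, 5]

Run the Euclidean algorithm on 100 and 153; the successive quotients are the partial quotients a_0, a_1, ... (each step inverts the fractional part left over by the previous one):
  100 = 0*153 + 100, so a_0 = 0.
  153 = 1*100 + 53, so a_1 = 1.
  100 = 1*53 + 47, so a_2 = 1.
  53 = 1*47 + 6, so a_3 = 1.
  47 = 7*6 + 5, so a_4 = 7.
  6 = 1*5 + 1, so a_5 = 1.
  5 = 5*1 + 0, so a_6 = 5.
The remainder reaches 0 after 7 divisions, so the expansion has 7 partial quotients, read off in order.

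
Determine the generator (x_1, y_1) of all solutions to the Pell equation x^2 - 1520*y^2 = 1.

First expand sqrt(1520) as a continued fraction. With x_i = (sqrt(1520) + m_i)/d_i and (m_0, d_0) = (0, 1): a_0 = floor(sqrt(1520)) = 38, since 38^2 = 1444 <= 1520 < 1521 = 39^2.
Iterate m_{i+1} = d_i*a_i - m_i, d_{i+1} = (1520 - m_{i+1}^2)/d_i, a_{i+1} = floor((a_0 + m_{i+1})/d_{i+1}):
  m_1 = 1*38 - 0 = 38, d_1 = (1520 - 38^2)/1 = 76/1 = 76, a_1 = floor((38 + 38)/76) = 1.
  m_2 = 76*1 - 38 = 38, d_2 = (1520 - 38^2)/76 = 76/76 = 1, a_2 = floor((38 + 38)/1) = 76.
  m_3 = 1*76 - 38 = 38, d_3 = (1520 - 38^2)/1 = 76/1 = 76: (m_3, d_3) = (m_1, d_1) = (38, 76), so from here the quotients repeat a_1, a_2; the period length is 2.
So sqrt(1520) = [38; (1, 76)] with period length k = 2.
k is even, so the fundamental solution of x^2 - 1520y^2 = 1 is (p_{k-1}, q_{k-1}) = (p_1, q_1); compute convergents through index 1.
Convergents (p_i = a_i*p_{i-1} + p_{i-2}, q_i = a_i*q_{i-1} + q_{i-2} with p_{-2}=0, p_{-1}=1, q_{-2}=1, q_{-1}=0):
  i=0: a_0=38, p_0 = 38*1 + 0 = 38, q_0 = 38*0 + 1 = 1.
  i=1: a_1=1, p_1 = 1*38 + 1 = 39, q_1 = 1*1 + 0 = 1.
Check: 39^2 - 1520*1^2 = 1521 - 1520 = 1, so (x, y) = (39, 1) solves the equation, and by the theorem it is the least positive solution.

(x, y) = (39, 1)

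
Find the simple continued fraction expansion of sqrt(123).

[11; (11, 22)]

Write x_i = (sqrt(123) + m_i)/d_i with (m_0, d_0) = (0, 1). a_0 = floor(sqrt(123)) = 11, since 11^2 = 121 <= 123 < 144 = 12^2.
Iterate m_{i+1} = d_i*a_i - m_i, d_{i+1} = (123 - m_{i+1}^2)/d_i, a_{i+1} = floor((a_0 + m_{i+1})/d_{i+1}):
  m_1 = 1*11 - 0 = 11, d_1 = (123 - 11^2)/1 = 2/1 = 2, a_1 = floor((11 + 11)/2) = 11.
  m_2 = 2*11 - 11 = 11, d_2 = (123 - 11^2)/2 = 2/2 = 1, a_2 = floor((11 + 11)/1) = 22.
  m_3 = 1*22 - 11 = 11, d_3 = (123 - 11^2)/1 = 2/1 = 2: (m_3, d_3) = (m_1, d_1) = (11, 2), so from here the quotients repeat a_1, a_2; the period length is 2.
Hence the expansion of sqrt(123) is a_0 = 11 followed by the repeating block 11, 22 (period 2).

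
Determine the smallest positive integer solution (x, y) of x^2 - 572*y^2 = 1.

First expand sqrt(572) as a continued fraction. With x_i = (sqrt(572) + m_i)/d_i and (m_0, d_0) = (0, 1): a_0 = floor(sqrt(572)) = 23, since 23^2 = 529 <= 572 < 576 = 24^2.
Iterate m_{i+1} = d_i*a_i - m_i, d_{i+1} = (572 - m_{i+1}^2)/d_i, a_{i+1} = floor((a_0 + m_{i+1})/d_{i+1}):
  m_1 = 1*23 - 0 = 23, d_1 = (572 - 23^2)/1 = 43/1 = 43, a_1 = floor((23 + 23)/43) = 1.
  m_2 = 43*1 - 23 = 20, d_2 = (572 - 20^2)/43 = 172/43 = 4, a_2 = floor((23 + 20)/4) = 10.
  m_3 = 4*10 - 20 = 20, d_3 = (572 - 20^2)/4 = 172/4 = 43, a_3 = floor((23 + 20)/43) = 1.
  m_4 = 43*1 - 20 = 23, d_4 = (572 - 23^2)/43 = 43/43 = 1, a_4 = floor((23 + 23)/1) = 46.
  m_5 = 1*46 - 23 = 23, d_5 = (572 - 23^2)/1 = 43/1 = 43: (m_5, d_5) = (m_1, d_1) = (23, 43), so from here the quotients repeat a_1, ..., a_4; the period length is 4.
So sqrt(572) = [23; (1, 10, 1, 46)] with period length k = 4.
k is even, so the fundamental solution of x^2 - 572y^2 = 1 is (p_{k-1}, q_{k-1}) = (p_3, q_3); compute convergents through index 3.
Convergents (p_i = a_i*p_{i-1} + p_{i-2}, q_i = a_i*q_{i-1} + q_{i-2} with p_{-2}=0, p_{-1}=1, q_{-2}=1, q_{-1}=0):
  i=0: a_0=23, p_0 = 23*1 + 0 = 23, q_0 = 23*0 + 1 = 1.
  i=1: a_1=1, p_1 = 1*23 + 1 = 24, q_1 = 1*1 + 0 = 1.
  i=2: a_2=10, p_2 = 10*24 + 23 = 263, q_2 = 10*1 + 1 = 11.
  i=3: a_3=1, p_3 = 1*263 + 24 = 287, q_3 = 1*11 + 1 = 12.
Check: 287^2 - 572*12^2 = 82369 - 82368 = 1, so (x, y) = (287, 12) solves the equation, and by the theorem it is the least positive solution.

(x, y) = (287, 12)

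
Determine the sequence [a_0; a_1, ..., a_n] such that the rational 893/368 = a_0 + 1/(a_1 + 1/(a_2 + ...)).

Run the Euclidean algorithm on 893 and 368; the successive quotients are the partial quotients a_0, a_1, ... (each step inverts the fractional part left over by the previous one):
  893 = 2*368 + 157, so a_0 = 2.
  368 = 2*157 + 54, so a_1 = 2.
  157 = 2*54 + 49, so a_2 = 2.
  54 = 1*49 + 5, so a_3 = 1.
  49 = 9*5 + 4, so a_4 = 9.
  5 = 1*4 + 1, so a_5 = 1.
  4 = 4*1 + 0, so a_6 = 4.
The remainder reaches 0 after 7 divisions, so the expansion has 7 partial quotients, read off in order.

[2; 2, 2, 1, 9, 1, 4]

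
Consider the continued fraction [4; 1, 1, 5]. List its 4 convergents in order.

4/1, 5/1, 9/2, 50/11

Using the convergent recurrence p_i = a_i*p_{i-1} + p_{i-2}, q_i = a_i*q_{i-1} + q_{i-2} with p_{-2}=0, p_{-1}=1, q_{-2}=1, q_{-1}=0:
  i=0: a_0=4, p_0 = 4*1 + 0 = 4, q_0 = 4*0 + 1 = 1.
  i=1: a_1=1, p_1 = 1*4 + 1 = 5, q_1 = 1*1 + 0 = 1.
  i=2: a_2=1, p_2 = 1*5 + 4 = 9, q_2 = 1*1 + 1 = 2.
  i=3: a_3=5, p_3 = 5*9 + 5 = 50, q_3 = 5*2 + 1 = 11.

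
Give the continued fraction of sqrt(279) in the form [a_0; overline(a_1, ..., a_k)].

[16; overline(1, 2, 2, 1, 2, 2, 1, 32)]

Write x_i = (sqrt(279) + m_i)/d_i with (m_0, d_0) = (0, 1). a_0 = floor(sqrt(279)) = 16, since 16^2 = 256 <= 279 < 289 = 17^2.
Iterate m_{i+1} = d_i*a_i - m_i, d_{i+1} = (279 - m_{i+1}^2)/d_i, a_{i+1} = floor((a_0 + m_{i+1})/d_{i+1}):
  m_1 = 1*16 - 0 = 16, d_1 = (279 - 16^2)/1 = 23/1 = 23, a_1 = floor((16 + 16)/23) = 1.
  m_2 = 23*1 - 16 = 7, d_2 = (279 - 7^2)/23 = 230/23 = 10, a_2 = floor((16 + 7)/10) = 2.
  m_3 = 10*2 - 7 = 13, d_3 = (279 - 13^2)/10 = 110/10 = 11, a_3 = floor((16 + 13)/11) = 2.
  m_4 = 11*2 - 13 = 9, d_4 = (279 - 9^2)/11 = 198/11 = 18, a_4 = floor((16 + 9)/18) = 1.
  m_5 = 18*1 - 9 = 9, d_5 = (279 - 9^2)/18 = 198/18 = 11, a_5 = floor((16 + 9)/11) = 2.
  m_6 = 11*2 - 9 = 13, d_6 = (279 - 13^2)/11 = 110/11 = 10, a_6 = floor((16 + 13)/10) = 2.
  m_7 = 10*2 - 13 = 7, d_7 = (279 - 7^2)/10 = 230/10 = 23, a_7 = floor((16 + 7)/23) = 1.
  m_8 = 23*1 - 7 = 16, d_8 = (279 - 16^2)/23 = 23/23 = 1, a_8 = floor((16 + 16)/1) = 32.
  m_9 = 1*32 - 16 = 16, d_9 = (279 - 16^2)/1 = 23/1 = 23: (m_9, d_9) = (m_1, d_1) = (16, 23), so from here the quotients repeat a_1, ..., a_8; the period length is 8.
Hence the expansion of sqrt(279) is a_0 = 16 followed by the repeating block 1, 2, 2, 1, 2, 2, 1, 32 (period 8).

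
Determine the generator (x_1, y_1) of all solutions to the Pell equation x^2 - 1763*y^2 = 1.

First expand sqrt(1763) as a continued fraction. With x_i = (sqrt(1763) + m_i)/d_i and (m_0, d_0) = (0, 1): a_0 = floor(sqrt(1763)) = 41, since 41^2 = 1681 <= 1763 < 1764 = 42^2.
Iterate m_{i+1} = d_i*a_i - m_i, d_{i+1} = (1763 - m_{i+1}^2)/d_i, a_{i+1} = floor((a_0 + m_{i+1})/d_{i+1}):
  m_1 = 1*41 - 0 = 41, d_1 = (1763 - 41^2)/1 = 82/1 = 82, a_1 = floor((41 + 41)/82) = 1.
  m_2 = 82*1 - 41 = 41, d_2 = (1763 - 41^2)/82 = 82/82 = 1, a_2 = floor((41 + 41)/1) = 82.
  m_3 = 1*82 - 41 = 41, d_3 = (1763 - 41^2)/1 = 82/1 = 82: (m_3, d_3) = (m_1, d_1) = (41, 82), so from here the quotients repeat a_1, a_2; the period length is 2.
So sqrt(1763) = [41; (1, 82)] with period length k = 2.
k is even, so the fundamental solution of x^2 - 1763y^2 = 1 is (p_{k-1}, q_{k-1}) = (p_1, q_1); compute convergents through index 1.
Convergents (p_i = a_i*p_{i-1} + p_{i-2}, q_i = a_i*q_{i-1} + q_{i-2} with p_{-2}=0, p_{-1}=1, q_{-2}=1, q_{-1}=0):
  i=0: a_0=41, p_0 = 41*1 + 0 = 41, q_0 = 41*0 + 1 = 1.
  i=1: a_1=1, p_1 = 1*41 + 1 = 42, q_1 = 1*1 + 0 = 1.
Check: 42^2 - 1763*1^2 = 1764 - 1763 = 1, so (x, y) = (42, 1) solves the equation, and by the theorem it is the least positive solution.

(x, y) = (42, 1)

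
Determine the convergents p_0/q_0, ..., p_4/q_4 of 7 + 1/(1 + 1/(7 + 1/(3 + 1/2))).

Using the convergent recurrence p_i = a_i*p_{i-1} + p_{i-2}, q_i = a_i*q_{i-1} + q_{i-2} with p_{-2}=0, p_{-1}=1, q_{-2}=1, q_{-1}=0:
  i=0: a_0=7, p_0 = 7*1 + 0 = 7, q_0 = 7*0 + 1 = 1.
  i=1: a_1=1, p_1 = 1*7 + 1 = 8, q_1 = 1*1 + 0 = 1.
  i=2: a_2=7, p_2 = 7*8 + 7 = 63, q_2 = 7*1 + 1 = 8.
  i=3: a_3=3, p_3 = 3*63 + 8 = 197, q_3 = 3*8 + 1 = 25.
  i=4: a_4=2, p_4 = 2*197 + 63 = 457, q_4 = 2*25 + 8 = 58.

7/1, 8/1, 63/8, 197/25, 457/58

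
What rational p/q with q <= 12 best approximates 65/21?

Expand x = 65/21 as a continued fraction with the Euclidean algorithm:
  65 = 3*21 + 2, so a_0 = 3.
  21 = 10*2 + 1, so a_1 = 10.
  2 = 2*1 + 0, so a_2 = 2.
so x = [3; 10, 2].
Convergents (p_i = a_i*p_{i-1} + p_{i-2}, q_i = a_i*q_{i-1} + q_{i-2} with p_{-2}=0, p_{-1}=1, q_{-2}=1, q_{-1}=0), until the denominator exceeds 12:
  i=0: a_0=3, p_0 = 3*1 + 0 = 3, q_0 = 3*0 + 1 = 1.
  i=1: a_1=10, p_1 = 10*3 + 1 = 31, q_1 = 10*1 + 0 = 10.
  i=2: a_2=2, p_2 = 2*31 + 3 = 65, q_2 = 2*10 + 1 = 21.
q_2 = 21 > 12, so the last convergent with denominator <= 12 is p_1/q_1 = 31/10.
The closest fraction with denominator <= 12 is either p_1/q_1 or the intermediate fraction (k*p_1 + p_0)/(k*q_1 + q_0) with the largest k >= 1 whose denominator stays <= 12; these approach x as k grows, and every other convergent or intermediate fraction in range is farther away.
Largest k: floor((12 - q_0)/q_1) = floor((12 - 1)/10) = 1.
That gives (1*31 + 3)/(1*10 + 1) = 34/11.
Compare the errors: |x - 31/10| = |65*10 - 31*21|/(21*10) = 1/210, and |x - 34/11| = |65*11 - 34*21|/(21*11) = 1/231.
Cross-multiplying, 1*210 = 210 < 231 = 1*231, so 1/231 is smaller: the intermediate fraction 34/11 is closer to x than 31/10.

34/11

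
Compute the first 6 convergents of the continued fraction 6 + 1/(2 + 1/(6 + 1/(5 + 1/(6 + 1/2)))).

Using the convergent recurrence p_i = a_i*p_{i-1} + p_{i-2}, q_i = a_i*q_{i-1} + q_{i-2} with p_{-2}=0, p_{-1}=1, q_{-2}=1, q_{-1}=0:
  i=0: a_0=6, p_0 = 6*1 + 0 = 6, q_0 = 6*0 + 1 = 1.
  i=1: a_1=2, p_1 = 2*6 + 1 = 13, q_1 = 2*1 + 0 = 2.
  i=2: a_2=6, p_2 = 6*13 + 6 = 84, q_2 = 6*2 + 1 = 13.
  i=3: a_3=5, p_3 = 5*84 + 13 = 433, q_3 = 5*13 + 2 = 67.
  i=4: a_4=6, p_4 = 6*433 + 84 = 2682, q_4 = 6*67 + 13 = 415.
  i=5: a_5=2, p_5 = 2*2682 + 433 = 5797, q_5 = 2*415 + 67 = 897.

6/1, 13/2, 84/13, 433/67, 2682/415, 5797/897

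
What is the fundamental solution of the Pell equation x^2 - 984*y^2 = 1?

First expand sqrt(984) as a continued fraction. With x_i = (sqrt(984) + m_i)/d_i and (m_0, d_0) = (0, 1): a_0 = floor(sqrt(984)) = 31, since 31^2 = 961 <= 984 < 1024 = 32^2.
Iterate m_{i+1} = d_i*a_i - m_i, d_{i+1} = (984 - m_{i+1}^2)/d_i, a_{i+1} = floor((a_0 + m_{i+1})/d_{i+1}):
  m_1 = 1*31 - 0 = 31, d_1 = (984 - 31^2)/1 = 23/1 = 23, a_1 = floor((31 + 31)/23) = 2.
  m_2 = 23*2 - 31 = 15, d_2 = (984 - 15^2)/23 = 759/23 = 33, a_2 = floor((31 + 15)/33) = 1.
  m_3 = 33*1 - 15 = 18, d_3 = (984 - 18^2)/33 = 660/33 = 20, a_3 = floor((31 + 18)/20) = 2.
  m_4 = 20*2 - 18 = 22, d_4 = (984 - 22^2)/20 = 500/20 = 25, a_4 = floor((31 + 22)/25) = 2.
  m_5 = 25*2 - 22 = 28, d_5 = (984 - 28^2)/25 = 200/25 = 8, a_5 = floor((31 + 28)/8) = 7.
  m_6 = 8*7 - 28 = 28, d_6 = (984 - 28^2)/8 = 200/8 = 25, a_6 = floor((31 + 28)/25) = 2.
  m_7 = 25*2 - 28 = 22, d_7 = (984 - 22^2)/25 = 500/25 = 20, a_7 = floor((31 + 22)/20) = 2.
  m_8 = 20*2 - 22 = 18, d_8 = (984 - 18^2)/20 = 660/20 = 33, a_8 = floor((31 + 18)/33) = 1.
  m_9 = 33*1 - 18 = 15, d_9 = (984 - 15^2)/33 = 759/33 = 23, a_9 = floor((31 + 15)/23) = 2.
  m_10 = 23*2 - 15 = 31, d_10 = (984 - 31^2)/23 = 23/23 = 1, a_10 = floor((31 + 31)/1) = 62.
  m_11 = 1*62 - 31 = 31, d_11 = (984 - 31^2)/1 = 23/1 = 23: (m_11, d_11) = (m_1, d_1) = (31, 23), so from here the quotients repeat a_1, ..., a_10; the period length is 10.
So sqrt(984) = [31; (2, 1, 2, 2, 7, 2, 2, 1, 2, 62)] with period length k = 10.
k is even, so the fundamental solution of x^2 - 984y^2 = 1 is (p_{k-1}, q_{k-1}) = (p_9, q_9); compute convergents through index 9.
Convergents (p_i = a_i*p_{i-1} + p_{i-2}, q_i = a_i*q_{i-1} + q_{i-2} with p_{-2}=0, p_{-1}=1, q_{-2}=1, q_{-1}=0):
  i=0: a_0=31, p_0 = 31*1 + 0 = 31, q_0 = 31*0 + 1 = 1.
  i=1: a_1=2, p_1 = 2*31 + 1 = 63, q_1 = 2*1 + 0 = 2.
  i=2: a_2=1, p_2 = 1*63 + 31 = 94, q_2 = 1*2 + 1 = 3.
  i=3: a_3=2, p_3 = 2*94 + 63 = 251, q_3 = 2*3 + 2 = 8.
  i=4: a_4=2, p_4 = 2*251 + 94 = 596, q_4 = 2*8 + 3 = 19.
  i=5: a_5=7, p_5 = 7*596 + 251 = 4423, q_5 = 7*19 + 8 = 141.
  i=6: a_6=2, p_6 = 2*4423 + 596 = 9442, q_6 = 2*141 + 19 = 301.
  i=7: a_7=2, p_7 = 2*9442 + 4423 = 23307, q_7 = 2*301 + 141 = 743.
  i=8: a_8=1, p_8 = 1*23307 + 9442 = 32749, q_8 = 1*743 + 301 = 1044.
  i=9: a_9=2, p_9 = 2*32749 + 23307 = 88805, q_9 = 2*1044 + 743 = 2831.
Check: 88805^2 - 984*2831^2 = 7886328025 - 7886328024 = 1, so (x, y) = (88805, 2831) solves the equation, and by the theorem it is the least positive solution.

(x, y) = (88805, 2831)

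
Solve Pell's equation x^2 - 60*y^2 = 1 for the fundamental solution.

(x, y) = (31, 4)

First expand sqrt(60) as a continued fraction. With x_i = (sqrt(60) + m_i)/d_i and (m_0, d_0) = (0, 1): a_0 = floor(sqrt(60)) = 7, since 7^2 = 49 <= 60 < 64 = 8^2.
Iterate m_{i+1} = d_i*a_i - m_i, d_{i+1} = (60 - m_{i+1}^2)/d_i, a_{i+1} = floor((a_0 + m_{i+1})/d_{i+1}):
  m_1 = 1*7 - 0 = 7, d_1 = (60 - 7^2)/1 = 11/1 = 11, a_1 = floor((7 + 7)/11) = 1.
  m_2 = 11*1 - 7 = 4, d_2 = (60 - 4^2)/11 = 44/11 = 4, a_2 = floor((7 + 4)/4) = 2.
  m_3 = 4*2 - 4 = 4, d_3 = (60 - 4^2)/4 = 44/4 = 11, a_3 = floor((7 + 4)/11) = 1.
  m_4 = 11*1 - 4 = 7, d_4 = (60 - 7^2)/11 = 11/11 = 1, a_4 = floor((7 + 7)/1) = 14.
  m_5 = 1*14 - 7 = 7, d_5 = (60 - 7^2)/1 = 11/1 = 11: (m_5, d_5) = (m_1, d_1) = (7, 11), so from here the quotients repeat a_1, ..., a_4; the period length is 4.
So sqrt(60) = [7; (1, 2, 1, 14)] with period length k = 4.
k is even, so the fundamental solution of x^2 - 60y^2 = 1 is (p_{k-1}, q_{k-1}) = (p_3, q_3); compute convergents through index 3.
Convergents (p_i = a_i*p_{i-1} + p_{i-2}, q_i = a_i*q_{i-1} + q_{i-2} with p_{-2}=0, p_{-1}=1, q_{-2}=1, q_{-1}=0):
  i=0: a_0=7, p_0 = 7*1 + 0 = 7, q_0 = 7*0 + 1 = 1.
  i=1: a_1=1, p_1 = 1*7 + 1 = 8, q_1 = 1*1 + 0 = 1.
  i=2: a_2=2, p_2 = 2*8 + 7 = 23, q_2 = 2*1 + 1 = 3.
  i=3: a_3=1, p_3 = 1*23 + 8 = 31, q_3 = 1*3 + 1 = 4.
Check: 31^2 - 60*4^2 = 961 - 960 = 1, so (x, y) = (31, 4) solves the equation, and by the theorem it is the least positive solution.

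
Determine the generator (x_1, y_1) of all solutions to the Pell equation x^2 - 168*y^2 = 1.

(x, y) = (13, 1)

First expand sqrt(168) as a continued fraction. With x_i = (sqrt(168) + m_i)/d_i and (m_0, d_0) = (0, 1): a_0 = floor(sqrt(168)) = 12, since 12^2 = 144 <= 168 < 169 = 13^2.
Iterate m_{i+1} = d_i*a_i - m_i, d_{i+1} = (168 - m_{i+1}^2)/d_i, a_{i+1} = floor((a_0 + m_{i+1})/d_{i+1}):
  m_1 = 1*12 - 0 = 12, d_1 = (168 - 12^2)/1 = 24/1 = 24, a_1 = floor((12 + 12)/24) = 1.
  m_2 = 24*1 - 12 = 12, d_2 = (168 - 12^2)/24 = 24/24 = 1, a_2 = floor((12 + 12)/1) = 24.
  m_3 = 1*24 - 12 = 12, d_3 = (168 - 12^2)/1 = 24/1 = 24: (m_3, d_3) = (m_1, d_1) = (12, 24), so from here the quotients repeat a_1, a_2; the period length is 2.
So sqrt(168) = [12; (1, 24)] with period length k = 2.
k is even, so the fundamental solution of x^2 - 168y^2 = 1 is (p_{k-1}, q_{k-1}) = (p_1, q_1); compute convergents through index 1.
Convergents (p_i = a_i*p_{i-1} + p_{i-2}, q_i = a_i*q_{i-1} + q_{i-2} with p_{-2}=0, p_{-1}=1, q_{-2}=1, q_{-1}=0):
  i=0: a_0=12, p_0 = 12*1 + 0 = 12, q_0 = 12*0 + 1 = 1.
  i=1: a_1=1, p_1 = 1*12 + 1 = 13, q_1 = 1*1 + 0 = 1.
Check: 13^2 - 168*1^2 = 169 - 168 = 1, so (x, y) = (13, 1) solves the equation, and by the theorem it is the least positive solution.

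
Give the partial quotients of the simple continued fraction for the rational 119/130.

[0; 1, 10, 1, 4, 2]

Run the Euclidean algorithm on 119 and 130; the successive quotients are the partial quotients a_0, a_1, ... (each step inverts the fractional part left over by the previous one):
  119 = 0*130 + 119, so a_0 = 0.
  130 = 1*119 + 11, so a_1 = 1.
  119 = 10*11 + 9, so a_2 = 10.
  11 = 1*9 + 2, so a_3 = 1.
  9 = 4*2 + 1, so a_4 = 4.
  2 = 2*1 + 0, so a_5 = 2.
The remainder reaches 0 after 6 divisions, so the expansion has 6 partial quotients, read off in order.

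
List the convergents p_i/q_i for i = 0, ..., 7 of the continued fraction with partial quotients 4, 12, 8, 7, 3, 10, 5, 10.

Using the convergent recurrence p_i = a_i*p_{i-1} + p_{i-2}, q_i = a_i*q_{i-1} + q_{i-2} with p_{-2}=0, p_{-1}=1, q_{-2}=1, q_{-1}=0:
  i=0: a_0=4, p_0 = 4*1 + 0 = 4, q_0 = 4*0 + 1 = 1.
  i=1: a_1=12, p_1 = 12*4 + 1 = 49, q_1 = 12*1 + 0 = 12.
  i=2: a_2=8, p_2 = 8*49 + 4 = 396, q_2 = 8*12 + 1 = 97.
  i=3: a_3=7, p_3 = 7*396 + 49 = 2821, q_3 = 7*97 + 12 = 691.
  i=4: a_4=3, p_4 = 3*2821 + 396 = 8859, q_4 = 3*691 + 97 = 2170.
  i=5: a_5=10, p_5 = 10*8859 + 2821 = 91411, q_5 = 10*2170 + 691 = 22391.
  i=6: a_6=5, p_6 = 5*91411 + 8859 = 465914, q_6 = 5*22391 + 2170 = 114125.
  i=7: a_7=10, p_7 = 10*465914 + 91411 = 4750551, q_7 = 10*114125 + 22391 = 1163641.

4/1, 49/12, 396/97, 2821/691, 8859/2170, 91411/22391, 465914/114125, 4750551/1163641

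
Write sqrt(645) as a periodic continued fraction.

Write x_i = (sqrt(645) + m_i)/d_i with (m_0, d_0) = (0, 1). a_0 = floor(sqrt(645)) = 25, since 25^2 = 625 <= 645 < 676 = 26^2.
Iterate m_{i+1} = d_i*a_i - m_i, d_{i+1} = (645 - m_{i+1}^2)/d_i, a_{i+1} = floor((a_0 + m_{i+1})/d_{i+1}):
  m_1 = 1*25 - 0 = 25, d_1 = (645 - 25^2)/1 = 20/1 = 20, a_1 = floor((25 + 25)/20) = 2.
  m_2 = 20*2 - 25 = 15, d_2 = (645 - 15^2)/20 = 420/20 = 21, a_2 = floor((25 + 15)/21) = 1.
  m_3 = 21*1 - 15 = 6, d_3 = (645 - 6^2)/21 = 609/21 = 29, a_3 = floor((25 + 6)/29) = 1.
  m_4 = 29*1 - 6 = 23, d_4 = (645 - 23^2)/29 = 116/29 = 4, a_4 = floor((25 + 23)/4) = 12.
  m_5 = 4*12 - 23 = 25, d_5 = (645 - 25^2)/4 = 20/4 = 5, a_5 = floor((25 + 25)/5) = 10.
  m_6 = 5*10 - 25 = 25, d_6 = (645 - 25^2)/5 = 20/5 = 4, a_6 = floor((25 + 25)/4) = 12.
  m_7 = 4*12 - 25 = 23, d_7 = (645 - 23^2)/4 = 116/4 = 29, a_7 = floor((25 + 23)/29) = 1.
  m_8 = 29*1 - 23 = 6, d_8 = (645 - 6^2)/29 = 609/29 = 21, a_8 = floor((25 + 6)/21) = 1.
  m_9 = 21*1 - 6 = 15, d_9 = (645 - 15^2)/21 = 420/21 = 20, a_9 = floor((25 + 15)/20) = 2.
  m_10 = 20*2 - 15 = 25, d_10 = (645 - 25^2)/20 = 20/20 = 1, a_10 = floor((25 + 25)/1) = 50.
  m_11 = 1*50 - 25 = 25, d_11 = (645 - 25^2)/1 = 20/1 = 20: (m_11, d_11) = (m_1, d_1) = (25, 20), so from here the quotients repeat a_1, ..., a_10; the period length is 10.
Hence the expansion of sqrt(645) is a_0 = 25 followed by the repeating block 2, 1, 1, 12, 10, 12, 1, 1, 2, 50 (period 10).

[25; (2, 1, 1, 12, 10, 12, 1, 1, 2, 50)]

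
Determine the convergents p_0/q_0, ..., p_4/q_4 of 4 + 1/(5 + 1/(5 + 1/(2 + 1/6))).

4/1, 21/5, 109/26, 239/57, 1543/368

Using the convergent recurrence p_i = a_i*p_{i-1} + p_{i-2}, q_i = a_i*q_{i-1} + q_{i-2} with p_{-2}=0, p_{-1}=1, q_{-2}=1, q_{-1}=0:
  i=0: a_0=4, p_0 = 4*1 + 0 = 4, q_0 = 4*0 + 1 = 1.
  i=1: a_1=5, p_1 = 5*4 + 1 = 21, q_1 = 5*1 + 0 = 5.
  i=2: a_2=5, p_2 = 5*21 + 4 = 109, q_2 = 5*5 + 1 = 26.
  i=3: a_3=2, p_3 = 2*109 + 21 = 239, q_3 = 2*26 + 5 = 57.
  i=4: a_4=6, p_4 = 6*239 + 109 = 1543, q_4 = 6*57 + 26 = 368.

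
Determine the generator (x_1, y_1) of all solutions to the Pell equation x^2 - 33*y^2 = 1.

(x, y) = (23, 4)

First expand sqrt(33) as a continued fraction. With x_i = (sqrt(33) + m_i)/d_i and (m_0, d_0) = (0, 1): a_0 = floor(sqrt(33)) = 5, since 5^2 = 25 <= 33 < 36 = 6^2.
Iterate m_{i+1} = d_i*a_i - m_i, d_{i+1} = (33 - m_{i+1}^2)/d_i, a_{i+1} = floor((a_0 + m_{i+1})/d_{i+1}):
  m_1 = 1*5 - 0 = 5, d_1 = (33 - 5^2)/1 = 8/1 = 8, a_1 = floor((5 + 5)/8) = 1.
  m_2 = 8*1 - 5 = 3, d_2 = (33 - 3^2)/8 = 24/8 = 3, a_2 = floor((5 + 3)/3) = 2.
  m_3 = 3*2 - 3 = 3, d_3 = (33 - 3^2)/3 = 24/3 = 8, a_3 = floor((5 + 3)/8) = 1.
  m_4 = 8*1 - 3 = 5, d_4 = (33 - 5^2)/8 = 8/8 = 1, a_4 = floor((5 + 5)/1) = 10.
  m_5 = 1*10 - 5 = 5, d_5 = (33 - 5^2)/1 = 8/1 = 8: (m_5, d_5) = (m_1, d_1) = (5, 8), so from here the quotients repeat a_1, ..., a_4; the period length is 4.
So sqrt(33) = [5; (1, 2, 1, 10)] with period length k = 4.
k is even, so the fundamental solution of x^2 - 33y^2 = 1 is (p_{k-1}, q_{k-1}) = (p_3, q_3); compute convergents through index 3.
Convergents (p_i = a_i*p_{i-1} + p_{i-2}, q_i = a_i*q_{i-1} + q_{i-2} with p_{-2}=0, p_{-1}=1, q_{-2}=1, q_{-1}=0):
  i=0: a_0=5, p_0 = 5*1 + 0 = 5, q_0 = 5*0 + 1 = 1.
  i=1: a_1=1, p_1 = 1*5 + 1 = 6, q_1 = 1*1 + 0 = 1.
  i=2: a_2=2, p_2 = 2*6 + 5 = 17, q_2 = 2*1 + 1 = 3.
  i=3: a_3=1, p_3 = 1*17 + 6 = 23, q_3 = 1*3 + 1 = 4.
Check: 23^2 - 33*4^2 = 529 - 528 = 1, so (x, y) = (23, 4) solves the equation, and by the theorem it is the least positive solution.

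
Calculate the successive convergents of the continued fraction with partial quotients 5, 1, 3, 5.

Using the convergent recurrence p_i = a_i*p_{i-1} + p_{i-2}, q_i = a_i*q_{i-1} + q_{i-2} with p_{-2}=0, p_{-1}=1, q_{-2}=1, q_{-1}=0:
  i=0: a_0=5, p_0 = 5*1 + 0 = 5, q_0 = 5*0 + 1 = 1.
  i=1: a_1=1, p_1 = 1*5 + 1 = 6, q_1 = 1*1 + 0 = 1.
  i=2: a_2=3, p_2 = 3*6 + 5 = 23, q_2 = 3*1 + 1 = 4.
  i=3: a_3=5, p_3 = 5*23 + 6 = 121, q_3 = 5*4 + 1 = 21.

5/1, 6/1, 23/4, 121/21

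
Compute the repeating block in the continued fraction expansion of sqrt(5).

Write x_i = (sqrt(5) + m_i)/d_i with (m_0, d_0) = (0, 1). a_0 = floor(sqrt(5)) = 2, since 2^2 = 4 <= 5 < 9 = 3^2.
Iterate m_{i+1} = d_i*a_i - m_i, d_{i+1} = (5 - m_{i+1}^2)/d_i, a_{i+1} = floor((a_0 + m_{i+1})/d_{i+1}):
  m_1 = 1*2 - 0 = 2, d_1 = (5 - 2^2)/1 = 1/1 = 1, a_1 = floor((2 + 2)/1) = 4.
  m_2 = 1*4 - 2 = 2, d_2 = (5 - 2^2)/1 = 1/1 = 1: (m_2, d_2) = (m_1, d_1) = (2, 1), so from here the quotient a_1 repeats; the period length is 1.
Hence the expansion of sqrt(5) is a_0 = 2 followed by the repeating block 4 (period 1).

[2; (4)]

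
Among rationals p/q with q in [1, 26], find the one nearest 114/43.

Expand x = 114/43 as a continued fraction with the Euclidean algorithm:
  114 = 2*43 + 28, so a_0 = 2.
  43 = 1*28 + 15, so a_1 = 1.
  28 = 1*15 + 13, so a_2 = 1.
  15 = 1*13 + 2, so a_3 = 1.
  13 = 6*2 + 1, so a_4 = 6.
  2 = 2*1 + 0, so a_5 = 2.
so x = [2; 1, 1, 1, 6, 2].
Convergents (p_i = a_i*p_{i-1} + p_{i-2}, q_i = a_i*q_{i-1} + q_{i-2} with p_{-2}=0, p_{-1}=1, q_{-2}=1, q_{-1}=0), until the denominator exceeds 26:
  i=0: a_0=2, p_0 = 2*1 + 0 = 2, q_0 = 2*0 + 1 = 1.
  i=1: a_1=1, p_1 = 1*2 + 1 = 3, q_1 = 1*1 + 0 = 1.
  i=2: a_2=1, p_2 = 1*3 + 2 = 5, q_2 = 1*1 + 1 = 2.
  i=3: a_3=1, p_3 = 1*5 + 3 = 8, q_3 = 1*2 + 1 = 3.
  i=4: a_4=6, p_4 = 6*8 + 5 = 53, q_4 = 6*3 + 2 = 20.
  i=5: a_5=2, p_5 = 2*53 + 8 = 114, q_5 = 2*20 + 3 = 43.
q_5 = 43 > 26, so the last convergent with denominator <= 26 is p_4/q_4 = 53/20.
The closest fraction with denominator <= 26 is either p_4/q_4 or the intermediate fraction (k*p_4 + p_3)/(k*q_4 + q_3) with the largest k >= 1 whose denominator stays <= 26; these approach x as k grows, and every other convergent or intermediate fraction in range is farther away.
Largest k: floor((26 - q_3)/q_4) = floor((26 - 3)/20) = 1.
That gives (1*53 + 8)/(1*20 + 3) = 61/23.
Compare the errors: |x - 53/20| = |114*20 - 53*43|/(43*20) = 1/860, and |x - 61/23| = |114*23 - 61*43|/(43*23) = 1/989.
Cross-multiplying, 1*860 = 860 < 989 = 1*989, so 1/989 is smaller: the intermediate fraction 61/23 is closer to x than 53/20.

61/23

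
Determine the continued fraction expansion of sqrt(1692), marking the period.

Write x_i = (sqrt(1692) + m_i)/d_i with (m_0, d_0) = (0, 1). a_0 = floor(sqrt(1692)) = 41, since 41^2 = 1681 <= 1692 < 1764 = 42^2.
Iterate m_{i+1} = d_i*a_i - m_i, d_{i+1} = (1692 - m_{i+1}^2)/d_i, a_{i+1} = floor((a_0 + m_{i+1})/d_{i+1}):
  m_1 = 1*41 - 0 = 41, d_1 = (1692 - 41^2)/1 = 11/1 = 11, a_1 = floor((41 + 41)/11) = 7.
  m_2 = 11*7 - 41 = 36, d_2 = (1692 - 36^2)/11 = 396/11 = 36, a_2 = floor((41 + 36)/36) = 2.
  m_3 = 36*2 - 36 = 36, d_3 = (1692 - 36^2)/36 = 396/36 = 11, a_3 = floor((41 + 36)/11) = 7.
  m_4 = 11*7 - 36 = 41, d_4 = (1692 - 41^2)/11 = 11/11 = 1, a_4 = floor((41 + 41)/1) = 82.
  m_5 = 1*82 - 41 = 41, d_5 = (1692 - 41^2)/1 = 11/1 = 11: (m_5, d_5) = (m_1, d_1) = (41, 11), so from here the quotients repeat a_1, ..., a_4; the period length is 4.
Hence the expansion of sqrt(1692) is a_0 = 41 followed by the repeating block 7, 2, 7, 82 (period 4).

[41; (7, 2, 7, 82)]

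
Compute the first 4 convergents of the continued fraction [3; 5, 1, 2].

Using the convergent recurrence p_i = a_i*p_{i-1} + p_{i-2}, q_i = a_i*q_{i-1} + q_{i-2} with p_{-2}=0, p_{-1}=1, q_{-2}=1, q_{-1}=0:
  i=0: a_0=3, p_0 = 3*1 + 0 = 3, q_0 = 3*0 + 1 = 1.
  i=1: a_1=5, p_1 = 5*3 + 1 = 16, q_1 = 5*1 + 0 = 5.
  i=2: a_2=1, p_2 = 1*16 + 3 = 19, q_2 = 1*5 + 1 = 6.
  i=3: a_3=2, p_3 = 2*19 + 16 = 54, q_3 = 2*6 + 5 = 17.

3/1, 16/5, 19/6, 54/17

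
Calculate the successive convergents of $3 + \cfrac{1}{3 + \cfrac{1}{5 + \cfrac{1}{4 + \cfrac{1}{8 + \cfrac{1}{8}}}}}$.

3/1, 10/3, 53/16, 222/67, 1829/552, 14854/4483

Using the convergent recurrence p_i = a_i*p_{i-1} + p_{i-2}, q_i = a_i*q_{i-1} + q_{i-2} with p_{-2}=0, p_{-1}=1, q_{-2}=1, q_{-1}=0:
  i=0: a_0=3, p_0 = 3*1 + 0 = 3, q_0 = 3*0 + 1 = 1.
  i=1: a_1=3, p_1 = 3*3 + 1 = 10, q_1 = 3*1 + 0 = 3.
  i=2: a_2=5, p_2 = 5*10 + 3 = 53, q_2 = 5*3 + 1 = 16.
  i=3: a_3=4, p_3 = 4*53 + 10 = 222, q_3 = 4*16 + 3 = 67.
  i=4: a_4=8, p_4 = 8*222 + 53 = 1829, q_4 = 8*67 + 16 = 552.
  i=5: a_5=8, p_5 = 8*1829 + 222 = 14854, q_5 = 8*552 + 67 = 4483.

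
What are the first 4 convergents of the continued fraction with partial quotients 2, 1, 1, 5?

Using the convergent recurrence p_i = a_i*p_{i-1} + p_{i-2}, q_i = a_i*q_{i-1} + q_{i-2} with p_{-2}=0, p_{-1}=1, q_{-2}=1, q_{-1}=0:
  i=0: a_0=2, p_0 = 2*1 + 0 = 2, q_0 = 2*0 + 1 = 1.
  i=1: a_1=1, p_1 = 1*2 + 1 = 3, q_1 = 1*1 + 0 = 1.
  i=2: a_2=1, p_2 = 1*3 + 2 = 5, q_2 = 1*1 + 1 = 2.
  i=3: a_3=5, p_3 = 5*5 + 3 = 28, q_3 = 5*2 + 1 = 11.

2/1, 3/1, 5/2, 28/11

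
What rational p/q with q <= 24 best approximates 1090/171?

51/8

Expand x = 1090/171 as a continued fraction with the Euclidean algorithm:
  1090 = 6*171 + 64, so a_0 = 6.
  171 = 2*64 + 43, so a_1 = 2.
  64 = 1*43 + 21, so a_2 = 1.
  43 = 2*21 + 1, so a_3 = 2.
  21 = 21*1 + 0, so a_4 = 21.
so x = [6; 2, 1, 2, 21].
Convergents (p_i = a_i*p_{i-1} + p_{i-2}, q_i = a_i*q_{i-1} + q_{i-2} with p_{-2}=0, p_{-1}=1, q_{-2}=1, q_{-1}=0), until the denominator exceeds 24:
  i=0: a_0=6, p_0 = 6*1 + 0 = 6, q_0 = 6*0 + 1 = 1.
  i=1: a_1=2, p_1 = 2*6 + 1 = 13, q_1 = 2*1 + 0 = 2.
  i=2: a_2=1, p_2 = 1*13 + 6 = 19, q_2 = 1*2 + 1 = 3.
  i=3: a_3=2, p_3 = 2*19 + 13 = 51, q_3 = 2*3 + 2 = 8.
  i=4: a_4=21, p_4 = 21*51 + 19 = 1090, q_4 = 21*8 + 3 = 171.
q_4 = 171 > 24, so the last convergent with denominator <= 24 is p_3/q_3 = 51/8.
The closest fraction with denominator <= 24 is either p_3/q_3 or the intermediate fraction (k*p_3 + p_2)/(k*q_3 + q_2) with the largest k >= 1 whose denominator stays <= 24; these approach x as k grows, and every other convergent or intermediate fraction in range is farther away.
Largest k: floor((24 - q_2)/q_3) = floor((24 - 3)/8) = 2.
That gives (2*51 + 19)/(2*8 + 3) = 121/19.
Compare the errors: |x - 51/8| = |1090*8 - 51*171|/(171*8) = 1/1368, and |x - 121/19| = |1090*19 - 121*171|/(171*19) = 19/3249.
Cross-multiplying, 1*3249 = 3249 < 25992 = 19*1368, so 1/1368 is smaller: the convergent 51/8 is closer to x than 121/19.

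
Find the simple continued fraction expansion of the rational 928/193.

Run the Euclidean algorithm on 928 and 193; the successive quotients are the partial quotients a_0, a_1, ... (each step inverts the fractional part left over by the previous one):
  928 = 4*193 + 156, so a_0 = 4.
  193 = 1*156 + 37, so a_1 = 1.
  156 = 4*37 + 8, so a_2 = 4.
  37 = 4*8 + 5, so a_3 = 4.
  8 = 1*5 + 3, so a_4 = 1.
  5 = 1*3 + 2, so a_5 = 1.
  3 = 1*2 + 1, so a_6 = 1.
  2 = 2*1 + 0, so a_7 = 2.
The remainder reaches 0 after 8 divisions, so the expansion has 8 partial quotients, read off in order.

[4; 1, 4, 4, 1, 1, 1, 2]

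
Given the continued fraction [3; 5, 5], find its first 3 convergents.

3/1, 16/5, 83/26

Using the convergent recurrence p_i = a_i*p_{i-1} + p_{i-2}, q_i = a_i*q_{i-1} + q_{i-2} with p_{-2}=0, p_{-1}=1, q_{-2}=1, q_{-1}=0:
  i=0: a_0=3, p_0 = 3*1 + 0 = 3, q_0 = 3*0 + 1 = 1.
  i=1: a_1=5, p_1 = 5*3 + 1 = 16, q_1 = 5*1 + 0 = 5.
  i=2: a_2=5, p_2 = 5*16 + 3 = 83, q_2 = 5*5 + 1 = 26.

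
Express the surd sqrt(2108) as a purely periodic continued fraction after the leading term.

[45; (1, 10, 2, 22, 2, 10, 1, 90)]

Write x_i = (sqrt(2108) + m_i)/d_i with (m_0, d_0) = (0, 1). a_0 = floor(sqrt(2108)) = 45, since 45^2 = 2025 <= 2108 < 2116 = 46^2.
Iterate m_{i+1} = d_i*a_i - m_i, d_{i+1} = (2108 - m_{i+1}^2)/d_i, a_{i+1} = floor((a_0 + m_{i+1})/d_{i+1}):
  m_1 = 1*45 - 0 = 45, d_1 = (2108 - 45^2)/1 = 83/1 = 83, a_1 = floor((45 + 45)/83) = 1.
  m_2 = 83*1 - 45 = 38, d_2 = (2108 - 38^2)/83 = 664/83 = 8, a_2 = floor((45 + 38)/8) = 10.
  m_3 = 8*10 - 38 = 42, d_3 = (2108 - 42^2)/8 = 344/8 = 43, a_3 = floor((45 + 42)/43) = 2.
  m_4 = 43*2 - 42 = 44, d_4 = (2108 - 44^2)/43 = 172/43 = 4, a_4 = floor((45 + 44)/4) = 22.
  m_5 = 4*22 - 44 = 44, d_5 = (2108 - 44^2)/4 = 172/4 = 43, a_5 = floor((45 + 44)/43) = 2.
  m_6 = 43*2 - 44 = 42, d_6 = (2108 - 42^2)/43 = 344/43 = 8, a_6 = floor((45 + 42)/8) = 10.
  m_7 = 8*10 - 42 = 38, d_7 = (2108 - 38^2)/8 = 664/8 = 83, a_7 = floor((45 + 38)/83) = 1.
  m_8 = 83*1 - 38 = 45, d_8 = (2108 - 45^2)/83 = 83/83 = 1, a_8 = floor((45 + 45)/1) = 90.
  m_9 = 1*90 - 45 = 45, d_9 = (2108 - 45^2)/1 = 83/1 = 83: (m_9, d_9) = (m_1, d_1) = (45, 83), so from here the quotients repeat a_1, ..., a_8; the period length is 8.
Hence the expansion of sqrt(2108) is a_0 = 45 followed by the repeating block 1, 10, 2, 22, 2, 10, 1, 90 (period 8).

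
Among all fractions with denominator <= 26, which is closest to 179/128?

7/5

Expand x = 179/128 as a continued fraction with the Euclidean algorithm:
  179 = 1*128 + 51, so a_0 = 1.
  128 = 2*51 + 26, so a_1 = 2.
  51 = 1*26 + 25, so a_2 = 1.
  26 = 1*25 + 1, so a_3 = 1.
  25 = 25*1 + 0, so a_4 = 25.
so x = [1; 2, 1, 1, 25].
Convergents (p_i = a_i*p_{i-1} + p_{i-2}, q_i = a_i*q_{i-1} + q_{i-2} with p_{-2}=0, p_{-1}=1, q_{-2}=1, q_{-1}=0), until the denominator exceeds 26:
  i=0: a_0=1, p_0 = 1*1 + 0 = 1, q_0 = 1*0 + 1 = 1.
  i=1: a_1=2, p_1 = 2*1 + 1 = 3, q_1 = 2*1 + 0 = 2.
  i=2: a_2=1, p_2 = 1*3 + 1 = 4, q_2 = 1*2 + 1 = 3.
  i=3: a_3=1, p_3 = 1*4 + 3 = 7, q_3 = 1*3 + 2 = 5.
  i=4: a_4=25, p_4 = 25*7 + 4 = 179, q_4 = 25*5 + 3 = 128.
q_4 = 128 > 26, so the last convergent with denominator <= 26 is p_3/q_3 = 7/5.
The closest fraction with denominator <= 26 is either p_3/q_3 or the intermediate fraction (k*p_3 + p_2)/(k*q_3 + q_2) with the largest k >= 1 whose denominator stays <= 26; these approach x as k grows, and every other convergent or intermediate fraction in range is farther away.
Largest k: floor((26 - q_2)/q_3) = floor((26 - 3)/5) = 4.
That gives (4*7 + 4)/(4*5 + 3) = 32/23.
Compare the errors: |x - 7/5| = |179*5 - 7*128|/(128*5) = 1/640, and |x - 32/23| = |179*23 - 32*128|/(128*23) = 21/2944.
Cross-multiplying, 1*2944 = 2944 < 13440 = 21*640, so 1/640 is smaller: the convergent 7/5 is closer to x than 32/23.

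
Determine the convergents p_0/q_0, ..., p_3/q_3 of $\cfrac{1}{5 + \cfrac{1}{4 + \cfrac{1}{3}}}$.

0/1, 1/5, 4/21, 13/68

Using the convergent recurrence p_i = a_i*p_{i-1} + p_{i-2}, q_i = a_i*q_{i-1} + q_{i-2} with p_{-2}=0, p_{-1}=1, q_{-2}=1, q_{-1}=0:
  i=0: a_0=0, p_0 = 0*1 + 0 = 0, q_0 = 0*0 + 1 = 1.
  i=1: a_1=5, p_1 = 5*0 + 1 = 1, q_1 = 5*1 + 0 = 5.
  i=2: a_2=4, p_2 = 4*1 + 0 = 4, q_2 = 4*5 + 1 = 21.
  i=3: a_3=3, p_3 = 3*4 + 1 = 13, q_3 = 3*21 + 5 = 68.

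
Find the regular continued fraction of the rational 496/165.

Run the Euclidean algorithm on 496 and 165; the successive quotients are the partial quotients a_0, a_1, ... (each step inverts the fractional part left over by the previous one):
  496 = 3*165 + 1, so a_0 = 3.
  165 = 165*1 + 0, so a_1 = 165.
The remainder reaches 0 after 2 divisions, so the expansion has 2 partial quotients, read off in order.

[3; 165]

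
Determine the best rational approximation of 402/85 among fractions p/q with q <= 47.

Expand x = 402/85 as a continued fraction with the Euclidean algorithm:
  402 = 4*85 + 62, so a_0 = 4.
  85 = 1*62 + 23, so a_1 = 1.
  62 = 2*23 + 16, so a_2 = 2.
  23 = 1*16 + 7, so a_3 = 1.
  16 = 2*7 + 2, so a_4 = 2.
  7 = 3*2 + 1, so a_5 = 3.
  2 = 2*1 + 0, so a_6 = 2.
so x = [4; 1, 2, 1, 2, 3, 2].
Convergents (p_i = a_i*p_{i-1} + p_{i-2}, q_i = a_i*q_{i-1} + q_{i-2} with p_{-2}=0, p_{-1}=1, q_{-2}=1, q_{-1}=0), until the denominator exceeds 47:
  i=0: a_0=4, p_0 = 4*1 + 0 = 4, q_0 = 4*0 + 1 = 1.
  i=1: a_1=1, p_1 = 1*4 + 1 = 5, q_1 = 1*1 + 0 = 1.
  i=2: a_2=2, p_2 = 2*5 + 4 = 14, q_2 = 2*1 + 1 = 3.
  i=3: a_3=1, p_3 = 1*14 + 5 = 19, q_3 = 1*3 + 1 = 4.
  i=4: a_4=2, p_4 = 2*19 + 14 = 52, q_4 = 2*4 + 3 = 11.
  i=5: a_5=3, p_5 = 3*52 + 19 = 175, q_5 = 3*11 + 4 = 37.
  i=6: a_6=2, p_6 = 2*175 + 52 = 402, q_6 = 2*37 + 11 = 85.
q_6 = 85 > 47, so the last convergent with denominator <= 47 is p_5/q_5 = 175/37.
The closest fraction with denominator <= 47 is either p_5/q_5 or the intermediate fraction (k*p_5 + p_4)/(k*q_5 + q_4) with the largest k >= 1 whose denominator stays <= 47; these approach x as k grows, and every other convergent or intermediate fraction in range is farther away.
Largest k: floor((47 - q_4)/q_5) = floor((47 - 11)/37) = 0.
Since k = 0, no intermediate fraction beyond p_5/q_5 has denominator <= 47, so the convergent 175/37 is the closest (its error is |402*37 - 175*85|/(85*37) = 1/3145).

175/37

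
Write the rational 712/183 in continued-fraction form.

[3; 1, 8, 6, 1, 2]

Run the Euclidean algorithm on 712 and 183; the successive quotients are the partial quotients a_0, a_1, ... (each step inverts the fractional part left over by the previous one):
  712 = 3*183 + 163, so a_0 = 3.
  183 = 1*163 + 20, so a_1 = 1.
  163 = 8*20 + 3, so a_2 = 8.
  20 = 6*3 + 2, so a_3 = 6.
  3 = 1*2 + 1, so a_4 = 1.
  2 = 2*1 + 0, so a_5 = 2.
The remainder reaches 0 after 6 divisions, so the expansion has 6 partial quotients, read off in order.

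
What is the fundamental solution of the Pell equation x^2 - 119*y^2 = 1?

(x, y) = (120, 11)

First expand sqrt(119) as a continued fraction. With x_i = (sqrt(119) + m_i)/d_i and (m_0, d_0) = (0, 1): a_0 = floor(sqrt(119)) = 10, since 10^2 = 100 <= 119 < 121 = 11^2.
Iterate m_{i+1} = d_i*a_i - m_i, d_{i+1} = (119 - m_{i+1}^2)/d_i, a_{i+1} = floor((a_0 + m_{i+1})/d_{i+1}):
  m_1 = 1*10 - 0 = 10, d_1 = (119 - 10^2)/1 = 19/1 = 19, a_1 = floor((10 + 10)/19) = 1.
  m_2 = 19*1 - 10 = 9, d_2 = (119 - 9^2)/19 = 38/19 = 2, a_2 = floor((10 + 9)/2) = 9.
  m_3 = 2*9 - 9 = 9, d_3 = (119 - 9^2)/2 = 38/2 = 19, a_3 = floor((10 + 9)/19) = 1.
  m_4 = 19*1 - 9 = 10, d_4 = (119 - 10^2)/19 = 19/19 = 1, a_4 = floor((10 + 10)/1) = 20.
  m_5 = 1*20 - 10 = 10, d_5 = (119 - 10^2)/1 = 19/1 = 19: (m_5, d_5) = (m_1, d_1) = (10, 19), so from here the quotients repeat a_1, ..., a_4; the period length is 4.
So sqrt(119) = [10; (1, 9, 1, 20)] with period length k = 4.
k is even, so the fundamental solution of x^2 - 119y^2 = 1 is (p_{k-1}, q_{k-1}) = (p_3, q_3); compute convergents through index 3.
Convergents (p_i = a_i*p_{i-1} + p_{i-2}, q_i = a_i*q_{i-1} + q_{i-2} with p_{-2}=0, p_{-1}=1, q_{-2}=1, q_{-1}=0):
  i=0: a_0=10, p_0 = 10*1 + 0 = 10, q_0 = 10*0 + 1 = 1.
  i=1: a_1=1, p_1 = 1*10 + 1 = 11, q_1 = 1*1 + 0 = 1.
  i=2: a_2=9, p_2 = 9*11 + 10 = 109, q_2 = 9*1 + 1 = 10.
  i=3: a_3=1, p_3 = 1*109 + 11 = 120, q_3 = 1*10 + 1 = 11.
Check: 120^2 - 119*11^2 = 14400 - 14399 = 1, so (x, y) = (120, 11) solves the equation, and by the theorem it is the least positive solution.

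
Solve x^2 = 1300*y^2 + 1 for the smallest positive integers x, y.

(x, y) = (649, 18)

First expand sqrt(1300) as a continued fraction. With x_i = (sqrt(1300) + m_i)/d_i and (m_0, d_0) = (0, 1): a_0 = floor(sqrt(1300)) = 36, since 36^2 = 1296 <= 1300 < 1369 = 37^2.
Iterate m_{i+1} = d_i*a_i - m_i, d_{i+1} = (1300 - m_{i+1}^2)/d_i, a_{i+1} = floor((a_0 + m_{i+1})/d_{i+1}):
  m_1 = 1*36 - 0 = 36, d_1 = (1300 - 36^2)/1 = 4/1 = 4, a_1 = floor((36 + 36)/4) = 18.
  m_2 = 4*18 - 36 = 36, d_2 = (1300 - 36^2)/4 = 4/4 = 1, a_2 = floor((36 + 36)/1) = 72.
  m_3 = 1*72 - 36 = 36, d_3 = (1300 - 36^2)/1 = 4/1 = 4: (m_3, d_3) = (m_1, d_1) = (36, 4), so from here the quotients repeat a_1, a_2; the period length is 2.
So sqrt(1300) = [36; (18, 72)] with period length k = 2.
k is even, so the fundamental solution of x^2 - 1300y^2 = 1 is (p_{k-1}, q_{k-1}) = (p_1, q_1); compute convergents through index 1.
Convergents (p_i = a_i*p_{i-1} + p_{i-2}, q_i = a_i*q_{i-1} + q_{i-2} with p_{-2}=0, p_{-1}=1, q_{-2}=1, q_{-1}=0):
  i=0: a_0=36, p_0 = 36*1 + 0 = 36, q_0 = 36*0 + 1 = 1.
  i=1: a_1=18, p_1 = 18*36 + 1 = 649, q_1 = 18*1 + 0 = 18.
Check: 649^2 - 1300*18^2 = 421201 - 421200 = 1, so (x, y) = (649, 18) solves the equation, and by the theorem it is the least positive solution.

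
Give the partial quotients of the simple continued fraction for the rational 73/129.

[0; 1, 1, 3, 3, 2, 2]

Run the Euclidean algorithm on 73 and 129; the successive quotients are the partial quotients a_0, a_1, ... (each step inverts the fractional part left over by the previous one):
  73 = 0*129 + 73, so a_0 = 0.
  129 = 1*73 + 56, so a_1 = 1.
  73 = 1*56 + 17, so a_2 = 1.
  56 = 3*17 + 5, so a_3 = 3.
  17 = 3*5 + 2, so a_4 = 3.
  5 = 2*2 + 1, so a_5 = 2.
  2 = 2*1 + 0, so a_6 = 2.
The remainder reaches 0 after 7 divisions, so the expansion has 7 partial quotients, read off in order.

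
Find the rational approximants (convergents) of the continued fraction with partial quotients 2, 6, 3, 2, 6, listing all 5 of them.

2/1, 13/6, 41/19, 95/44, 611/283

Using the convergent recurrence p_i = a_i*p_{i-1} + p_{i-2}, q_i = a_i*q_{i-1} + q_{i-2} with p_{-2}=0, p_{-1}=1, q_{-2}=1, q_{-1}=0:
  i=0: a_0=2, p_0 = 2*1 + 0 = 2, q_0 = 2*0 + 1 = 1.
  i=1: a_1=6, p_1 = 6*2 + 1 = 13, q_1 = 6*1 + 0 = 6.
  i=2: a_2=3, p_2 = 3*13 + 2 = 41, q_2 = 3*6 + 1 = 19.
  i=3: a_3=2, p_3 = 2*41 + 13 = 95, q_3 = 2*19 + 6 = 44.
  i=4: a_4=6, p_4 = 6*95 + 41 = 611, q_4 = 6*44 + 19 = 283.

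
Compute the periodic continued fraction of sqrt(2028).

Write x_i = (sqrt(2028) + m_i)/d_i with (m_0, d_0) = (0, 1). a_0 = floor(sqrt(2028)) = 45, since 45^2 = 2025 <= 2028 < 2116 = 46^2.
Iterate m_{i+1} = d_i*a_i - m_i, d_{i+1} = (2028 - m_{i+1}^2)/d_i, a_{i+1} = floor((a_0 + m_{i+1})/d_{i+1}):
  m_1 = 1*45 - 0 = 45, d_1 = (2028 - 45^2)/1 = 3/1 = 3, a_1 = floor((45 + 45)/3) = 30.
  m_2 = 3*30 - 45 = 45, d_2 = (2028 - 45^2)/3 = 3/3 = 1, a_2 = floor((45 + 45)/1) = 90.
  m_3 = 1*90 - 45 = 45, d_3 = (2028 - 45^2)/1 = 3/1 = 3: (m_3, d_3) = (m_1, d_1) = (45, 3), so from here the quotients repeat a_1, a_2; the period length is 2.
Hence the expansion of sqrt(2028) is a_0 = 45 followed by the repeating block 30, 90 (period 2).

[45; (30, 90)]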